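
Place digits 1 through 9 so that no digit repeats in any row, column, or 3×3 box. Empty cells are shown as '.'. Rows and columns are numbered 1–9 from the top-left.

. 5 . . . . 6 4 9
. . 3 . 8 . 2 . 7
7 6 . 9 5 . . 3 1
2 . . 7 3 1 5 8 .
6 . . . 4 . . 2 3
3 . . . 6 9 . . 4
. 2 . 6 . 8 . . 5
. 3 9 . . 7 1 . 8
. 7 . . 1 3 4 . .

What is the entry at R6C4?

2

R1C6 = 2: row 1 has {4,5,6,9}; col 6 has {1,3,7,8,9}; box has {5,8,9} → only 2 remains.
R2C8 = 5: row 2 has {2,3,7,8}; col 8 has {2,3,4,8}; box has {1,2,3,4,6,7,9} → only 5 remains.
R3C6 = 4: row 3 has {1,3,5,6,7,9}; col 6 has {1,2,3,7,8,9}; box has {2,5,8,9} → only 4 remains.
R3C7 = 8: row 3 has {1,3,4,5,6,7,9}; col 7 has {1,2,4,5,6}; box has {1,2,3,4,5,6,7,9} → only 8 remains.
R4C3 = 4: row 4 has {1,2,3,5,7,8}; col 3 has {3,9}; box has {2,3,6} → only 4 remains.
R4C9 = 6: row 4 has {1,2,3,4,5,7,8}; col 9 has {1,3,4,5,7,8,9}; box has {2,3,4,5,8} → only 6 remains.
R5C6 = 5: row 5 has {2,3,4,6}; col 6 has {1,2,3,4,7,8,9}; box has {1,3,4,6,7,9} → only 5 remains.
R6C7 = 7: row 6 has {3,4,6,9}; col 7 has {1,2,4,5,6,8}; box has {2,3,4,5,6,8} → only 7 remains.
R6C8 = 1: row 6 has {3,4,6,7,9}; col 8 has {2,3,4,5,8}; box has {2,3,4,5,6,7,8} → only 1 remains.
R7C3 = 1: row 7 has {2,5,6,8}; col 3 has {3,4,9}; box has {2,3,7,9} → only 1 remains.
R7C5 = 9: row 7 has {1,2,5,6,8}; col 5 has {1,3,4,5,6,8}; box has {1,3,6,7,8} → only 9 remains.
R7C7 = 3: row 7 has {1,2,5,6,8,9}; col 7 has {1,2,4,5,6,7,8}; box has {1,4,5,8} → only 3 remains.
R7C8 = 7: row 7 has {1,2,3,5,6,8,9}; col 8 has {1,2,3,4,5,8}; box has {1,3,4,5,8} → only 7 remains.
R8C5 = 2: row 8 has {1,3,7,8,9}; col 5 has {1,3,4,5,6,8,9}; box has {1,3,6,7,8,9} → only 2 remains.
R8C8 = 6: row 8 has {1,2,3,7,8,9}; col 8 has {1,2,3,4,5,7,8}; box has {1,3,4,5,7,8} → only 6 remains.
R9C4 = 5: row 9 has {1,3,4,7}; col 4 has {6,7,9}; box has {1,2,3,6,7,8,9} → only 5 remains.
R9C8 = 9: row 9 has {1,3,4,5,7}; col 8 has {1,2,3,4,5,6,7,8}; box has {1,3,4,5,6,7,8} → only 9 remains.
R9C9 = 2: row 9 has {1,3,4,5,7,9}; col 9 has {1,3,4,5,6,7,8,9}; box has {1,3,4,5,6,7,8,9} → only 2 remains.
R1C3 = 8: row 1 has {2,4,5,6,9}; col 3 has {1,3,4,9}; box has {3,5,6,7} → only 8 remains.
R1C5 = 7: row 1 has {2,4,5,6,8,9}; col 5 has {1,2,3,4,5,6,8,9}; box has {2,4,5,8,9} → only 7 remains.
R2C4 = 1: row 2 has {2,3,5,7,8}; col 4 has {5,6,7,9}; box has {2,4,5,7,8,9} → only 1 remains.
R2C6 = 6: row 2 has {1,2,3,5,7,8}; col 6 has {1,2,3,4,5,7,8,9}; box has {1,2,4,5,7,8,9} → only 6 remains.
R3C3 = 2: row 3 has {1,3,4,5,6,7,8,9}; col 3 has {1,3,4,8,9}; box has {3,5,6,7,8} → only 2 remains.
R4C2 = 9: row 4 has {1,2,3,4,5,6,7,8}; col 2 has {2,3,5,6,7}; box has {2,3,4,6} → only 9 remains.
R5C3 = 7: row 5 has {2,3,4,5,6}; col 3 has {1,2,3,4,8,9}; box has {2,3,4,6,9} → only 7 remains.
R5C4 = 8: row 5 has {2,3,4,5,6,7}; col 4 has {1,5,6,7,9}; box has {1,3,4,5,6,7,9} → only 8 remains.
R5C7 = 9: row 5 has {2,3,4,5,6,7,8}; col 7 has {1,2,3,4,5,6,7,8}; box has {1,2,3,4,5,6,7,8} → only 9 remains.
R6C2 = 8: row 6 has {1,3,4,6,7,9}; col 2 has {2,3,5,6,7,9}; box has {2,3,4,6,7,9} → only 8 remains.
R6C3 = 5: row 6 has {1,3,4,6,7,8,9}; col 3 has {1,2,3,4,7,8,9}; box has {2,3,4,6,7,8,9} → only 5 remains.
R6C4 = 2: row 6 has {1,3,4,5,6,7,8,9}; col 4 has {1,5,6,7,8,9}; box has {1,3,4,5,6,7,8,9} → only 2 remains.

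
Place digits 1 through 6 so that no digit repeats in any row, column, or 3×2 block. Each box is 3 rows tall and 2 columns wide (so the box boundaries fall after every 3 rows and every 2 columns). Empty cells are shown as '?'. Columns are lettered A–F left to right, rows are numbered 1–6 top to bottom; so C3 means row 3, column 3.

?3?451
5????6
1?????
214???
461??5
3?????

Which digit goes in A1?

A1 = 6: row 1 has {1,3,4,5}; col 1 has {1,2,3,4,5}; box has {1,3,5} → only 6 remains.

6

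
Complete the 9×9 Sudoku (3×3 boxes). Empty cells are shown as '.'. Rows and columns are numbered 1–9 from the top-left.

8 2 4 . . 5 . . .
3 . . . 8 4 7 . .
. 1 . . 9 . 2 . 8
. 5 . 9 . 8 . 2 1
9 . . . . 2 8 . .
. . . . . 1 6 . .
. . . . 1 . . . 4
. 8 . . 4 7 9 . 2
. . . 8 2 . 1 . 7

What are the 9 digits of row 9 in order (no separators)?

495826137

row 1, column 7 = 3 (sole candidate).
row 4, column 7 = 4 (sole candidate).
row 7, column 7 = 5 (sole candidate).
row 2, column 4 = 2 (hidden single in row 2).
row 2, column 8 = 1 (hidden single in row 2).
row 1, column 4 = 1 (hidden single in row 1).
row 1, column 5 = 7 (hidden single in row 1).
row 3, column 8 = 4 (hidden single in row 3).
row 5, column 3 = 1 (hidden single in row 5).
row 6, column 3 = 8 (hidden single in row 6).
row 6, column 1 = 2 (hidden single in row 6).
row 7, column 3 = 2 (hidden single in row 7).
row 7, column 8 = 8 (hidden single in row 7).
row 8, column 1 = 1 (hidden single in row 8).
row 9, column 1 = 4: in column 1, 4 can only go here (every other open cell in that column sees a 4).
row 9, column 3 = 5: in row 9, 5 can only go here (every other open cell in that row sees a 5).
row 2, column 9 = 5 (hidden single in row 2).
row 5, column 9 = 3 (sole candidate).
row 6, column 9 = 9 (sole candidate).
row 1, column 9 = 6 (sole candidate).
row 1, column 8 = 9 (sole candidate).
row 3, column 1 = 5 (hidden single in row 3).
row 3, column 3 = 7 (hidden single in row 3).
row 4, column 1 = 7 (hidden single in row 4).
row 7, column 1 = 6 (sole candidate).
row 7, column 4 = 3 (sole candidate).
row 7, column 6 = 9 (sole candidate).
row 8, column 3 = 3 (sole candidate).
row 8, column 8 = 6 (sole candidate).
row 9, column 2 = 9: row 9 has {1,2,4,5,7,8}; col 2 has {1,2,5,8}; box has {1,2,3,4,5,6,8} → only 9 remains.
row 9, column 6 = 6: row 9 has {1,2,4,5,7,8,9}; col 6 has {1,2,4,5,7,8,9}; box has {1,2,3,4,7,8,9} → only 6 remains.
row 9, column 8 = 3: row 9 has {1,2,4,5,6,7,8,9}; col 8 has {1,2,4,6,8,9}; box has {1,2,4,5,6,7,8,9} → only 3 remains.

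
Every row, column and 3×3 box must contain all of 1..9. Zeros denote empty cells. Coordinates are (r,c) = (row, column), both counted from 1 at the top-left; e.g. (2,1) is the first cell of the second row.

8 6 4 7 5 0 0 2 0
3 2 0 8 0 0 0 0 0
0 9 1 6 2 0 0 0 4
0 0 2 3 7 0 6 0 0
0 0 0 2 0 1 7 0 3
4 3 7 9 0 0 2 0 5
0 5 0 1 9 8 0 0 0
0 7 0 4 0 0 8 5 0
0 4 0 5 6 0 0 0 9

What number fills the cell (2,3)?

(1,9) = 1 (sole candidate).
(2,3) = 5: row 2 has {2,3,8}; col 3 has {1,2,4,7}; box has {1,2,3,4,6,8,9} → only 5 remains.

5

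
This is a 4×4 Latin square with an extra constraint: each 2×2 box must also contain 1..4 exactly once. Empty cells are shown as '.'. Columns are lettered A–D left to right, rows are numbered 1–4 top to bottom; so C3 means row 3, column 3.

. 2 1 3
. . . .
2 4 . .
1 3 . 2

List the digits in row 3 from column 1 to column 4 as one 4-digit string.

A1 = 4 (sole candidate).
A2 = 3 (sole candidate).
B2 = 1 (sole candidate).
D2 = 4 (sole candidate).
C3 = 3: row 3 has {2,4}; col 3 has {1}; box has {2} → only 3 remains.
D3 = 1: row 3 has {2,3,4}; col 4 has {2,3,4}; box has {2,3} → only 1 remains.

2431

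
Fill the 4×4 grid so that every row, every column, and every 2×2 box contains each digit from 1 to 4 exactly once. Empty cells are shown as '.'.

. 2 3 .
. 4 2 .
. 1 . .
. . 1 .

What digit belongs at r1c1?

r1c1 = 1: row 1 has {2,3}; col 1 has {}; box has {2,4} → only 1 remains.

1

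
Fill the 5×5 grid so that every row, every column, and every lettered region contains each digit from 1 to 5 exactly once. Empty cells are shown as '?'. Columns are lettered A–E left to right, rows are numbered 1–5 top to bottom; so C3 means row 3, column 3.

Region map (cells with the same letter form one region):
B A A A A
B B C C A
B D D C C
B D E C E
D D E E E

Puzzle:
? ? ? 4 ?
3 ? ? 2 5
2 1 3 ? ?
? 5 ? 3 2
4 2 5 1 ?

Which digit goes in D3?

5

B1 = 3: row 1 has {4}; col 2 has {1,2,5}; region has {4,5} → only 3 remains.
E1 = 1: row 1 has {3,4}; col 5 has {2,5}; region has {3,4,5} → only 1 remains.
B2 = 4: row 2 has {2,3,5}; col 2 has {1,2,3,5}; region has {2,3} → only 4 remains.
C2 = 1: row 2 has {2,3,4,5}; col 3 has {3,5}; region has {2,3} → only 1 remains.
D3 = 5: row 3 has {1,2,3}; col 4 has {1,2,3,4}; region has {1,2,3} → only 5 remains.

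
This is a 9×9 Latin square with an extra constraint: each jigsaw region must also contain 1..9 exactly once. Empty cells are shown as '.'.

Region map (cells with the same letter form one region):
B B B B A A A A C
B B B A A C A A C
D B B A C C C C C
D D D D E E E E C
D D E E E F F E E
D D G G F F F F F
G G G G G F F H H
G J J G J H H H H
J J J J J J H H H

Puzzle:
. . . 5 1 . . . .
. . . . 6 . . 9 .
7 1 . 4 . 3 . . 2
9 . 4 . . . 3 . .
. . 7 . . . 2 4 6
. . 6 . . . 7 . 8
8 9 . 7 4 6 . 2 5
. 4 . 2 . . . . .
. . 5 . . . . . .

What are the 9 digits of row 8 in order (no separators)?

541237689

row 1, column 7 = 8 (sole candidate).
row 2, column 4 = 3 (sole candidate).
row 2, column 7 = 5 (sole candidate).
row 6, column 4 = 1 (sole candidate).
row 7, column 3 = 3 (sole candidate).
row 7, column 7 = 1 (sole candidate).
row 8, column 1 = 5: row 8 has {2,4}; col 1 has {7,8,9}; region has {1,2,3,4,6,7,8,9} → only 5 remains.
row 1, column 8 = 7 (sole candidate).
row 1, column 6 = 2 (sole candidate).
row 1, column 3 = 9 (sole candidate).
row 1, column 9 = 4 (sole candidate).
row 3, column 3 = 8 (sole candidate).
row 8, column 3 = 1: row 8 has {2,4,5}; col 3 has {3,4,5,6,7,8,9}; region has {4,5} → only 1 remains.
row 2, column 3 = 2 (sole candidate).
row 2, column 1 = 4 (sole candidate).
row 2, column 2 = 7 (sole candidate).
row 2, column 9 = 1 (sole candidate).
row 4, column 9 = 7 (sole candidate).
row 2, column 6 = 8 (sole candidate).
row 5, column 1 = 1 (hidden single in row 5).
row 5, column 2 = 3 (hidden single in row 5).
row 1, column 2 = 6 (sole candidate).
row 6, column 1 = 2 (sole candidate).
row 6, column 2 = 5 (sole candidate).
row 6, column 8 = 3 (sole candidate).
row 1, column 1 = 3 (sole candidate).
row 4, column 2 = 8 (sole candidate).
row 4, column 4 = 6 (sole candidate).
row 6, column 5 = 9 (sole candidate).
row 6, column 6 = 4 (sole candidate).
row 9, column 1 = 6 (sole candidate).
row 9, column 2 = 2 (sole candidate).
row 3, column 5 = 5 (sole candidate).
row 3, column 8 = 6 (sole candidate).
row 4, column 5 = 2 (sole candidate).
row 5, column 5 = 8 (sole candidate).
row 5, column 6 = 5 (sole candidate).
row 8, column 8 = 8: row 8 has {1,2,4,5}; col 8 has {2,3,4,6,7,9}; region has {2,5} → only 8 remains.
row 9, column 8 = 1 (sole candidate).
row 3, column 7 = 9 (sole candidate).
row 4, column 6 = 1 (sole candidate).
row 4, column 8 = 5 (sole candidate).
row 5, column 4 = 9 (sole candidate).
row 8, column 7 = 6: row 8 has {1,2,4,5,8}; col 7 has {1,2,3,5,7,8,9}; region has {1,2,5,8} → only 6 remains.
row 9, column 4 = 8 (sole candidate).
row 9, column 7 = 4 (sole candidate).
row 8, column 6 = 7: in region H, 7 can only go here (every other open cell in that region sees a 7).
row 8, column 5 = 3: row 8 has {1,2,4,5,6,7,8}; col 5 has {1,2,4,5,6,8,9}; region has {1,2,4,5,6,8} → only 3 remains.
row 8, column 9 = 9: row 8 has {1,2,3,4,5,6,7,8}; col 9 has {1,2,4,5,6,7,8}; region has {1,2,4,5,6,7,8} → only 9 remains.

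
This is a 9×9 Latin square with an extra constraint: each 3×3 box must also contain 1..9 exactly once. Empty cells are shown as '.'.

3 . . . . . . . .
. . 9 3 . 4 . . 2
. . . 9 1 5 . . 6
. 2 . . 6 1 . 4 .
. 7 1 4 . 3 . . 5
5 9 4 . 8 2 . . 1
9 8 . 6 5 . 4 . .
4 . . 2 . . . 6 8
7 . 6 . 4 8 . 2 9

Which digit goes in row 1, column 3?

7

row 2, column 5 = 7: row 2 has {2,3,4,9}; col 5 has {1,4,5,6,8}; box has {1,3,4,5,9} → only 7 remains.
row 3, column 2 = 4: row 3 has {1,5,6,9}; col 2 has {2,7,8,9}; box has {3,9} → only 4 remains.
row 4, column 1 = 8: row 4 has {1,2,4,6}; col 1 has {3,4,5,7,9}; box has {1,2,4,5,7,9} → only 8 remains.
row 4, column 3 = 3: row 4 has {1,2,4,6,8}; col 3 has {1,4,6,9}; box has {1,2,4,5,7,8,9} → only 3 remains.
row 4, column 9 = 7: row 4 has {1,2,3,4,6,8}; col 9 has {1,2,5,6,8,9}; box has {1,4,5} → only 7 remains.
row 5, column 1 = 6: row 5 has {1,3,4,5,7}; col 1 has {3,4,5,7,8,9}; box has {1,2,3,4,5,7,8,9} → only 6 remains.
row 5, column 5 = 9: row 5 has {1,3,4,5,6,7}; col 5 has {1,4,5,6,7,8}; box has {1,2,3,4,6,8} → only 9 remains.
row 5, column 8 = 8: row 5 has {1,3,4,5,6,7,9}; col 8 has {2,4,6}; box has {1,4,5,7} → only 8 remains.
row 6, column 4 = 7: row 6 has {1,2,4,5,8,9}; col 4 has {2,3,4,6,9}; box has {1,2,3,4,6,8,9} → only 7 remains.
row 6, column 8 = 3: row 6 has {1,2,4,5,7,8,9}; col 8 has {2,4,6,8}; box has {1,4,5,7,8} → only 3 remains.
row 7, column 3 = 2: row 7 has {4,5,6,8,9}; col 3 has {1,3,4,6,9}; box has {4,6,7,8,9} → only 2 remains.
row 7, column 6 = 7: row 7 has {2,4,5,6,8,9}; col 6 has {1,2,3,4,5,8}; box has {2,4,5,6,8} → only 7 remains.
row 7, column 8 = 1: row 7 has {2,4,5,6,7,8,9}; col 8 has {2,3,4,6,8}; box has {2,4,6,8,9} → only 1 remains.
row 7, column 9 = 3: row 7 has {1,2,4,5,6,7,8,9}; col 9 has {1,2,5,6,7,8,9}; box has {1,2,4,6,8,9} → only 3 remains.
row 8, column 3 = 5: row 8 has {2,4,6,8}; col 3 has {1,2,3,4,6,9}; box has {2,4,6,7,8,9} → only 5 remains.
row 8, column 5 = 3: row 8 has {2,4,5,6,8}; col 5 has {1,4,5,6,7,8,9}; box has {2,4,5,6,7,8} → only 3 remains.
row 8, column 6 = 9: row 8 has {2,3,4,5,6,8}; col 6 has {1,2,3,4,5,7,8}; box has {2,3,4,5,6,7,8} → only 9 remains.
row 8, column 7 = 7: row 8 has {2,3,4,5,6,8,9}; col 7 has {4}; box has {1,2,3,4,6,8,9} → only 7 remains.
row 9, column 4 = 1: row 9 has {2,4,6,7,8,9}; col 4 has {2,3,4,6,7,9}; box has {2,3,4,5,6,7,8,9} → only 1 remains.
row 9, column 7 = 5: row 9 has {1,2,4,6,7,8,9}; col 7 has {4,7}; box has {1,2,3,4,6,7,8,9} → only 5 remains.
row 1, column 4 = 8: row 1 has {3}; col 4 has {1,2,3,4,6,7,9}; box has {1,3,4,5,7,9} → only 8 remains.
row 1, column 5 = 2: row 1 has {3,8}; col 5 has {1,3,4,5,6,7,8,9}; box has {1,3,4,5,7,8,9} → only 2 remains.
row 1, column 6 = 6: row 1 has {2,3,8}; col 6 has {1,2,3,4,5,7,8,9}; box has {1,2,3,4,5,7,8,9} → only 6 remains.
row 1, column 9 = 4: row 1 has {2,3,6,8}; col 9 has {1,2,3,5,6,7,8,9}; box has {2,6} → only 4 remains.
row 2, column 1 = 1: row 2 has {2,3,4,7,9}; col 1 has {3,4,5,6,7,8,9}; box has {3,4,9} → only 1 remains.
row 2, column 7 = 8: row 2 has {1,2,3,4,7,9}; col 7 has {4,5,7}; box has {2,4,6} → only 8 remains.
row 2, column 8 = 5: row 2 has {1,2,3,4,7,8,9}; col 8 has {1,2,3,4,6,8}; box has {2,4,6,8} → only 5 remains.
row 3, column 1 = 2: row 3 has {1,4,5,6,9}; col 1 has {1,3,4,5,6,7,8,9}; box has {1,3,4,9} → only 2 remains.
row 3, column 7 = 3: row 3 has {1,2,4,5,6,9}; col 7 has {4,5,7,8}; box has {2,4,5,6,8} → only 3 remains.
row 3, column 8 = 7: row 3 has {1,2,3,4,5,6,9}; col 8 has {1,2,3,4,5,6,8}; box has {2,3,4,5,6,8} → only 7 remains.
row 4, column 4 = 5: row 4 has {1,2,3,4,6,7,8}; col 4 has {1,2,3,4,6,7,8,9}; box has {1,2,3,4,6,7,8,9} → only 5 remains.
row 4, column 7 = 9: row 4 has {1,2,3,4,5,6,7,8}; col 7 has {3,4,5,7,8}; box has {1,3,4,5,7,8} → only 9 remains.
row 5, column 7 = 2: row 5 has {1,3,4,5,6,7,8,9}; col 7 has {3,4,5,7,8,9}; box has {1,3,4,5,7,8,9} → only 2 remains.
row 6, column 7 = 6: row 6 has {1,2,3,4,5,7,8,9}; col 7 has {2,3,4,5,7,8,9}; box has {1,2,3,4,5,7,8,9} → only 6 remains.
row 8, column 2 = 1: row 8 has {2,3,4,5,6,7,8,9}; col 2 has {2,4,7,8,9}; box has {2,4,5,6,7,8,9} → only 1 remains.
row 9, column 2 = 3: row 9 has {1,2,4,5,6,7,8,9}; col 2 has {1,2,4,7,8,9}; box has {1,2,4,5,6,7,8,9} → only 3 remains.
row 1, column 2 = 5: row 1 has {2,3,4,6,8}; col 2 has {1,2,3,4,7,8,9}; box has {1,2,3,4,9} → only 5 remains.
row 1, column 3 = 7: row 1 has {2,3,4,5,6,8}; col 3 has {1,2,3,4,5,6,9}; box has {1,2,3,4,5,9} → only 7 remains.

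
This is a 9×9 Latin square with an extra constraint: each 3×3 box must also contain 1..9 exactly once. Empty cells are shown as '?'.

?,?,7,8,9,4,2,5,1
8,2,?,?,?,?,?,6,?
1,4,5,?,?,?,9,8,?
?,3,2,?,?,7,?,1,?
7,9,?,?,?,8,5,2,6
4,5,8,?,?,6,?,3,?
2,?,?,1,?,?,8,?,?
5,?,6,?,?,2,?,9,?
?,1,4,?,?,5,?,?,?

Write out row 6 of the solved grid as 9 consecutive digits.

458216739

R1C2 = 6 (sole candidate).
R3C6 = 3 (sole candidate).
R3C9 = 7 (sole candidate).
R4C1 = 6 (sole candidate).
R4C7 = 4 (sole candidate).
R5C3 = 1 (sole candidate).
R6C7 = 7: row 6 has {3,4,5,6,8}; col 7 has {2,4,5,8,9}; box has {1,2,3,4,5,6} → only 7 remains.
R6C9 = 9: row 6 has {3,4,5,6,7,8}; col 9 has {1,6,7}; box has {1,2,3,4,5,6,7} → only 9 remains.
R7C2 = 7 (sole candidate).
R7C6 = 9 (sole candidate).
R7C8 = 4 (sole candidate).
R8C2 = 8 (sole candidate).
R8C9 = 3 (sole candidate).
R9C7 = 6 (sole candidate).
R9C8 = 7 (sole candidate).
R9C9 = 2 (sole candidate).
R1C1 = 3 (sole candidate).
R2C3 = 9 (sole candidate).
R2C6 = 1 (sole candidate).
R2C7 = 3 (sole candidate).
R2C9 = 4 (sole candidate).
R4C5 = 5 (sole candidate).
R4C9 = 8 (sole candidate).
R6C4 = 2: row 6 has {3,4,5,6,7,8,9}; col 4 has {1,8}; box has {5,6,7,8} → only 2 remains.
R6C5 = 1: row 6 has {2,3,4,5,6,7,8,9}; col 5 has {5,9}; box has {2,5,6,7,8} → only 1 remains.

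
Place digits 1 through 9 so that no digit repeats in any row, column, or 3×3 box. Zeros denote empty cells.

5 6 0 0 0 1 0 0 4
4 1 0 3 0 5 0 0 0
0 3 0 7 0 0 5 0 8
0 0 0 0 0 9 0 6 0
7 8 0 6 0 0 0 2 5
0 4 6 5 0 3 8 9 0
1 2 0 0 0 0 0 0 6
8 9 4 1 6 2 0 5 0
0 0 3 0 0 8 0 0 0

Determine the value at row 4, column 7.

row 2, column 8 = 7: row 2 has {1,3,4,5}; col 8 has {2,5,6,9}; box has {4,5,8} → only 7 remains.
row 3, column 8 = 1: row 3 has {3,5,7,8}; col 8 has {2,5,6,7,9}; box has {4,5,7,8} → only 1 remains.
row 4, column 2 = 5: row 4 has {6,9}; col 2 has {1,2,3,4,6,8,9}; box has {4,6,7,8} → only 5 remains.
row 5, column 6 = 4: row 5 has {2,5,6,7,8}; col 6 has {1,2,3,5,8,9}; box has {3,5,6,9} → only 4 remains.
row 6, column 1 = 2: row 6 has {3,4,5,6,8,9}; col 1 has {1,4,5,7,8}; box has {4,5,6,7,8} → only 2 remains.
row 7, column 6 = 7: row 7 has {1,2,6}; col 6 has {1,2,3,4,5,8,9}; box has {1,2,6,8} → only 7 remains.
row 9, column 1 = 6: row 9 has {3,8}; col 1 has {1,2,4,5,7,8}; box has {1,2,3,4,8,9} → only 6 remains.
row 9, column 2 = 7: row 9 has {3,6,8}; col 2 has {1,2,3,4,5,6,8,9}; box has {1,2,3,4,6,8,9} → only 7 remains.
row 9, column 8 = 4: row 9 has {3,6,7,8}; col 8 has {1,2,5,6,7,9}; box has {5,6} → only 4 remains.
row 1, column 8 = 3: row 1 has {1,4,5,6}; col 8 has {1,2,4,5,6,7,9}; box has {1,4,5,7,8} → only 3 remains.
row 3, column 1 = 9: row 3 has {1,3,5,7,8}; col 1 has {1,2,4,5,6,7,8}; box has {1,3,4,5,6} → only 9 remains.
row 3, column 3 = 2: row 3 has {1,3,5,7,8,9}; col 3 has {3,4,6}; box has {1,3,4,5,6,9} → only 2 remains.
row 3, column 5 = 4: row 3 has {1,2,3,5,7,8,9}; col 5 has {6}; box has {1,3,5,7} → only 4 remains.
row 3, column 6 = 6: row 3 has {1,2,3,4,5,7,8,9}; col 6 has {1,2,3,4,5,7,8,9}; box has {1,3,4,5,7} → only 6 remains.
row 4, column 1 = 3: row 4 has {5,6,9}; col 1 has {1,2,4,5,6,7,8,9}; box has {2,4,5,6,7,8} → only 3 remains.
row 4, column 3 = 1: row 4 has {3,5,6,9}; col 3 has {2,3,4,6}; box has {2,3,4,5,6,7,8} → only 1 remains.
row 4, column 9 = 7: row 4 has {1,3,5,6,9}; col 9 has {4,5,6,8}; box has {2,5,6,8,9} → only 7 remains.
row 5, column 3 = 9: row 5 has {2,4,5,6,7,8}; col 3 has {1,2,3,4,6}; box has {1,2,3,4,5,6,7,8} → only 9 remains.
row 5, column 5 = 1: row 5 has {2,4,5,6,7,8,9}; col 5 has {4,6}; box has {3,4,5,6,9} → only 1 remains.
row 5, column 7 = 3: row 5 has {1,2,4,5,6,7,8,9}; col 7 has {5,8}; box has {2,5,6,7,8,9} → only 3 remains.
row 6, column 5 = 7: row 6 has {2,3,4,5,6,8,9}; col 5 has {1,4,6}; box has {1,3,4,5,6,9} → only 7 remains.
row 6, column 9 = 1: row 6 has {2,3,4,5,6,7,8,9}; col 9 has {4,5,6,7,8}; box has {2,3,5,6,7,8,9} → only 1 remains.
row 7, column 3 = 5: row 7 has {1,2,6,7}; col 3 has {1,2,3,4,6,9}; box has {1,2,3,4,6,7,8,9} → only 5 remains.
row 7, column 7 = 9: row 7 has {1,2,5,6,7}; col 7 has {3,5,8}; box has {4,5,6} → only 9 remains.
row 7, column 8 = 8: row 7 has {1,2,5,6,7,9}; col 8 has {1,2,3,4,5,6,7,9}; box has {4,5,6,9} → only 8 remains.
row 8, column 7 = 7: row 8 has {1,2,4,5,6,8,9}; col 7 has {3,5,8,9}; box has {4,5,6,8,9} → only 7 remains.
row 8, column 9 = 3: row 8 has {1,2,4,5,6,7,8,9}; col 9 has {1,4,5,6,7,8}; box has {4,5,6,7,8,9} → only 3 remains.
row 9, column 4 = 9: row 9 has {3,4,6,7,8}; col 4 has {1,3,5,6,7}; box has {1,2,6,7,8} → only 9 remains.
row 9, column 5 = 5: row 9 has {3,4,6,7,8,9}; col 5 has {1,4,6,7}; box has {1,2,6,7,8,9} → only 5 remains.
row 9, column 9 = 2: row 9 has {3,4,5,6,7,8,9}; col 9 has {1,3,4,5,6,7,8}; box has {3,4,5,6,7,8,9} → only 2 remains.
row 1, column 7 = 2: row 1 has {1,3,4,5,6}; col 7 has {3,5,7,8,9}; box has {1,3,4,5,7,8} → only 2 remains.
row 2, column 3 = 8: row 2 has {1,3,4,5,7}; col 3 has {1,2,3,4,5,6,9}; box has {1,2,3,4,5,6,9} → only 8 remains.
row 2, column 7 = 6: row 2 has {1,3,4,5,7,8}; col 7 has {2,3,5,7,8,9}; box has {1,2,3,4,5,7,8} → only 6 remains.
row 2, column 9 = 9: row 2 has {1,3,4,5,6,7,8}; col 9 has {1,2,3,4,5,6,7,8}; box has {1,2,3,4,5,6,7,8} → only 9 remains.
row 4, column 7 = 4: row 4 has {1,3,5,6,7,9}; col 7 has {2,3,5,6,7,8,9}; box has {1,2,3,5,6,7,8,9} → only 4 remains.

4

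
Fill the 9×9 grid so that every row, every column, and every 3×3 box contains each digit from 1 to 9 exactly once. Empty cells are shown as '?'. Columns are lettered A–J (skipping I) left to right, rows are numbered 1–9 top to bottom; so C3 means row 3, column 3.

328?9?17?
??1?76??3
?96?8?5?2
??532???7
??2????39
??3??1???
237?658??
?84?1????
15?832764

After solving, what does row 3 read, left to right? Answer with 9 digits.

F1 = 4 (sole candidate).
J1 = 6 (sole candidate).
B2 = 4 (sole candidate).
G2 = 9 (sole candidate).
H2 = 8 (sole candidate).
A3 = 7: row 3 has {2,5,6,8,9}; col 1 has {1,2,3}; box has {1,2,3,4,6,8,9} → only 7 remains.
D3 = 1: row 3 has {2,5,6,7,8,9}; col 4 has {3,8}; box has {4,6,7,8,9} → only 1 remains.
F3 = 3: row 3 has {1,2,5,6,7,8,9}; col 6 has {1,2,4,5,6}; box has {1,4,6,7,8,9} → only 3 remains.
H3 = 4: row 3 has {1,2,3,5,6,7,8,9}; col 8 has {3,6,7,8}; box has {1,2,3,5,6,7,8,9} → only 4 remains.

796183542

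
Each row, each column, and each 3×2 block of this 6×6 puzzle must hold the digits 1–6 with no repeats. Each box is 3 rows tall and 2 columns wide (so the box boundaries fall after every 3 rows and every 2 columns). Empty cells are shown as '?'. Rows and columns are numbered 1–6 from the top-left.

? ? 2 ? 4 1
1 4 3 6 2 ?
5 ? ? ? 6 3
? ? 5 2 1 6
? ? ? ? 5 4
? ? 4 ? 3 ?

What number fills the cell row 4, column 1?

4

row 1, column 4 = 5: row 1 has {1,2,4}; col 4 has {2,6}; box has {2,3,6} → only 5 remains.
row 2, column 6 = 5: row 2 has {1,2,3,4,6}; col 6 has {1,3,4,6}; box has {1,2,3,4,6} → only 5 remains.
row 3, column 2 = 2: row 3 has {3,5,6}; col 2 has {4}; box has {1,4,5} → only 2 remains.
row 3, column 3 = 1: row 3 has {2,3,5,6}; col 3 has {2,3,4,5}; box has {2,3,5,6} → only 1 remains.
row 3, column 4 = 4: row 3 has {1,2,3,5,6}; col 4 has {2,5,6}; box has {1,2,3,5,6} → only 4 remains.
row 4, column 2 = 3: row 4 has {1,2,5,6}; col 2 has {2,4}; box has {} → only 3 remains.
row 5, column 3 = 6: row 5 has {4,5}; col 3 has {1,2,3,4,5}; box has {2,4,5} → only 6 remains.
row 6, column 4 = 1: row 6 has {3,4}; col 4 has {2,4,5,6}; box has {2,4,5,6} → only 1 remains.
row 6, column 6 = 2: row 6 has {1,3,4}; col 6 has {1,3,4,5,6}; box has {1,3,4,5,6} → only 2 remains.
row 1, column 2 = 6: row 1 has {1,2,4,5}; col 2 has {2,3,4}; box has {1,2,4,5} → only 6 remains.
row 4, column 1 = 4: row 4 has {1,2,3,5,6}; col 1 has {1,5}; box has {3} → only 4 remains.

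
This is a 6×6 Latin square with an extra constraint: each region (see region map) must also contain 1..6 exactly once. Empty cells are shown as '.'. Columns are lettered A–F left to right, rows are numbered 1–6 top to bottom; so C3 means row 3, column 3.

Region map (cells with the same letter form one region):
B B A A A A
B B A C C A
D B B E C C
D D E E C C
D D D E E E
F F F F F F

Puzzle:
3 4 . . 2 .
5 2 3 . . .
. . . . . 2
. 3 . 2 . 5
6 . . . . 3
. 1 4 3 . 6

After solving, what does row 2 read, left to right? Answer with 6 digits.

523164

F1 = 1: row 1 has {2,3,4}; col 6 has {2,3,5,6}; region has {2,3} → only 1 remains.
F2 = 4: row 2 has {2,3,5}; col 6 has {1,2,3,5,6}; region has {1,2,3} → only 4 remains.
B3 = 6: row 3 has {2}; col 2 has {1,2,3,4}; region has {2,3,4,5} → only 6 remains.
C3 = 1: row 3 has {2,6}; col 3 has {3,4}; region has {2,3,4,5,6} → only 1 remains.
C4 = 6: row 4 has {2,3,5}; col 3 has {1,3,4}; region has {2,3} → only 6 remains.
B5 = 5: row 5 has {3,6}; col 2 has {1,2,3,4,6}; region has {3,6} → only 5 remains.
C5 = 2: row 5 has {3,5,6}; col 3 has {1,3,4,6}; region has {3,5,6} → only 2 remains.
A6 = 2: row 6 has {1,3,4,6}; col 1 has {3,5,6}; region has {1,3,4,6} → only 2 remains.
E6 = 5: row 6 has {1,2,3,4,6}; col 5 has {2}; region has {1,2,3,4,6} → only 5 remains.
C1 = 5: row 1 has {1,2,3,4}; col 3 has {1,2,3,4,6}; region has {1,2,3,4} → only 5 remains.
D1 = 6: row 1 has {1,2,3,4,5}; col 4 has {2,3}; region has {1,2,3,4,5} → only 6 remains.
D2 = 1: row 2 has {2,3,4,5}; col 4 has {2,3,6}; region has {2,5} → only 1 remains.
E2 = 6: row 2 has {1,2,3,4,5}; col 5 has {2,5}; region has {1,2,5} → only 6 remains.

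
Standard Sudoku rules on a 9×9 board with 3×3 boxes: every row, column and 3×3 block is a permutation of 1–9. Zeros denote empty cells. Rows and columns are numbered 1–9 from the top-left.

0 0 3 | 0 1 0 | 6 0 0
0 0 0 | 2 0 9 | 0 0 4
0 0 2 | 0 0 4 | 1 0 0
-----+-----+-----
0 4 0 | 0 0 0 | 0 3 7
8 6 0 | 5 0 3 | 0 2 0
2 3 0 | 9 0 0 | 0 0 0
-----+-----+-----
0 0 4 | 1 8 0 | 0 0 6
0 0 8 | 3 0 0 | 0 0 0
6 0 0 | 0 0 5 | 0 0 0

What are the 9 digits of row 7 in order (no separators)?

r1c9 = 2: in row 1, 2 can only go here (every other open cell in that row sees a 2).
r1c1 = 4: in row 1, 4 can only go here (every other open cell in that row sees a 4).
r7c1 = 3: in column 1, 3 can only go here (every other open cell in that column sees a 3).
r2c3 = 6: in column 3, 6 can only go here (every other open cell in that column sees a 6).
r9c4 = 4: in column 4, 4 can only go here (every other open cell in that column sees a 4).
r6c8 = 6: in column 8, 6 can only go here (every other open cell in that column sees a 6).
r8c8 = 4: in column 8, 4 can only go here (every other open cell in that column sees a 4).
r9c8 = 1: in column 8, 1 can only go here (every other open cell in that column sees a 1).
Singles propagation stalls before every target cell is settled. Branch on r1c4 (candidates {7,8}).
  Try r1c4 = 8: this forces r1c6=7; then column 4 has no cell left for 7 — contradiction.
So r1c4 = 7.
r1c6 = 8 (sole candidate).
r3c4 = 6 (sole candidate).
r4c4 = 8 (sole candidate).
Singles propagation stalls; r7c6 is still open with candidates {2,7}.
  Try r7c6 = 2: this forces r4c5=2, r4c6=6, r8c6=7, r9c5=9, r6c6=1, r8c5=6, r9c3=7; then box 4 has no cell left for 7 — contradiction.
So r7c6 = 7.
r6c6 = 1 (sole candidate).
r5c9 = 1 (hidden single in column 9).
r4c3 = 1 (hidden single in column 3).
r6c3 = 5 (hidden single in column 3).
r4c1 = 9 (sole candidate).
r4c7 = 5 (sole candidate).
r5c3 = 7 (sole candidate).
r5c5 = 4 (sole candidate).
r5c7 = 9 (sole candidate).
r6c5 = 7 (sole candidate).
r6c9 = 8 (sole candidate).
r7c7 = 2: row 7 has {1,3,4,6,7,8}; col 7 has {1,5,6,9}; box has {1,4,6} → only 2 remains.
r8c7 = 7 (sole candidate).
r9c3 = 9 (sole candidate).
r9c5 = 2 (sole candidate).
r9c9 = 3 (sole candidate).
r4c5 = 6 (sole candidate).
r4c6 = 2 (sole candidate).
r6c7 = 4 (sole candidate).
r7c2 = 5: row 7 has {1,2,3,4,6,7,8}; col 2 has {3,4,6}; box has {3,4,6,8,9} → only 5 remains.
r7c8 = 9: row 7 has {1,2,3,4,5,6,7,8}; col 8 has {1,2,3,4,6}; box has {1,2,3,4,6,7} → only 9 remains.

354187296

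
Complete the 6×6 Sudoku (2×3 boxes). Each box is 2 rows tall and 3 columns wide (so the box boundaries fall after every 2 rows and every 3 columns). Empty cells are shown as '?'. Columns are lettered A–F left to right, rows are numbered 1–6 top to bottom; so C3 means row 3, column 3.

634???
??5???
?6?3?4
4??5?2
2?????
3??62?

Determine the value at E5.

4

A2 = 1: row 2 has {5}; col 1 has {2,3,4,6}; box has {3,4,5,6} → only 1 remains.
B2 = 2: row 2 has {1,5}; col 2 has {3,6}; box has {1,3,4,5,6} → only 2 remains.
D2 = 4: row 2 has {1,2,5}; col 4 has {3,5,6}; box has {} → only 4 remains.
A3 = 5: row 3 has {3,4,6}; col 1 has {1,2,3,4,6}; box has {4,6} → only 5 remains.
E3 = 1: row 3 has {3,4,5,6}; col 5 has {2}; box has {2,3,4,5} → only 1 remains.
B4 = 1: row 4 has {2,4,5}; col 2 has {2,3,6}; box has {4,5,6} → only 1 remains.
C4 = 3: row 4 has {1,2,4,5}; col 3 has {4,5}; box has {1,4,5,6} → only 3 remains.
E4 = 6: row 4 has {1,2,3,4,5}; col 5 has {1,2}; box has {1,2,3,4,5} → only 6 remains.
D5 = 1: row 5 has {2}; col 4 has {3,4,5,6}; box has {2,6} → only 1 remains.
C6 = 1: row 6 has {2,3,6}; col 3 has {3,4,5}; box has {2,3} → only 1 remains.
F6 = 5: row 6 has {1,2,3,6}; col 6 has {2,4}; box has {1,2,6} → only 5 remains.
D1 = 2: row 1 has {3,4,6}; col 4 has {1,3,4,5,6}; box has {4} → only 2 remains.
E1 = 5: row 1 has {2,3,4,6}; col 5 has {1,2,6}; box has {2,4} → only 5 remains.
F1 = 1: row 1 has {2,3,4,5,6}; col 6 has {2,4,5}; box has {2,4,5} → only 1 remains.
E2 = 3: row 2 has {1,2,4,5}; col 5 has {1,2,5,6}; box has {1,2,4,5} → only 3 remains.
F2 = 6: row 2 has {1,2,3,4,5}; col 6 has {1,2,4,5}; box has {1,2,3,4,5} → only 6 remains.
C3 = 2: row 3 has {1,3,4,5,6}; col 3 has {1,3,4,5}; box has {1,3,4,5,6} → only 2 remains.
C5 = 6: row 5 has {1,2}; col 3 has {1,2,3,4,5}; box has {1,2,3} → only 6 remains.
E5 = 4: row 5 has {1,2,6}; col 5 has {1,2,3,5,6}; box has {1,2,5,6} → only 4 remains.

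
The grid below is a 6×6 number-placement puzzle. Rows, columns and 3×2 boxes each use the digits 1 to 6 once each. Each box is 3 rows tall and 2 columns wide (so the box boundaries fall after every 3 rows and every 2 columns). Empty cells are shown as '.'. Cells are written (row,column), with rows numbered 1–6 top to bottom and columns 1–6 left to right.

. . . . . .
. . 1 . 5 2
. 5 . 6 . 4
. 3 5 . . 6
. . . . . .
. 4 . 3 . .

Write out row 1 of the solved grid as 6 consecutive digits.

412563

(2,2) = 6: row 2 has {1,2,5}; col 2 has {3,4,5}; box has {5} → only 6 remains.
(2,4) = 4: row 2 has {1,2,5,6}; col 4 has {3,6}; box has {1,6} → only 4 remains.
(2,1) = 3: row 2 has {1,2,4,5,6}; col 1 has {}; box has {5,6} → only 3 remains.
(1,1) = 4: in row 1, 4 can only go here (every other open cell in that row sees a 4).
(1,4) = 5: in row 1, 5 can only go here (every other open cell in that row sees a 5).
(1,5) = 6: in row 1, 6 can only go here (every other open cell in that row sees a 6).
(4,5) = 4: in row 4, 4 can only go here (every other open cell in that row sees a 4).
(5,3) = 4: in row 5, 4 can only go here (every other open cell in that row sees a 4).
(5,1) = 6: in row 5, 6 can only go here (every other open cell in that row sees a 6).
(5,6) = 5: in row 5, 5 can only go here (every other open cell in that row sees a 5).
(6,6) = 1: row 6 has {3,4}; col 6 has {2,4,5,6}; box has {4,5,6} → only 1 remains.
(1,6) = 3: row 1 has {4,5,6}; col 6 has {1,2,4,5,6}; box has {2,4,5,6} → only 3 remains.
(3,5) = 1: row 3 has {4,5,6}; col 5 has {4,5,6}; box has {2,3,4,5,6} → only 1 remains.
(6,5) = 2: row 6 has {1,3,4}; col 5 has {1,4,5,6}; box has {1,4,5,6} → only 2 remains.
(1,3) = 2: row 1 has {3,4,5,6}; col 3 has {1,4,5}; box has {1,4,5,6} → only 2 remains.
(3,1) = 2: row 3 has {1,4,5,6}; col 1 has {3,4,6}; box has {3,4,5,6} → only 2 remains.
(3,3) = 3: row 3 has {1,2,4,5,6}; col 3 has {1,2,4,5}; box has {1,2,4,5,6} → only 3 remains.
(4,1) = 1: row 4 has {3,4,5,6}; col 1 has {2,3,4,6}; box has {3,4,6} → only 1 remains.
(4,4) = 2: row 4 has {1,3,4,5,6}; col 4 has {3,4,5,6}; box has {3,4,5} → only 2 remains.
(5,2) = 2: row 5 has {4,5,6}; col 2 has {3,4,5,6}; box has {1,3,4,6} → only 2 remains.
(5,4) = 1: row 5 has {2,4,5,6}; col 4 has {2,3,4,5,6}; box has {2,3,4,5} → only 1 remains.
(5,5) = 3: row 5 has {1,2,4,5,6}; col 5 has {1,2,4,5,6}; box has {1,2,4,5,6} → only 3 remains.
(6,1) = 5: row 6 has {1,2,3,4}; col 1 has {1,2,3,4,6}; box has {1,2,3,4,6} → only 5 remains.
(6,3) = 6: row 6 has {1,2,3,4,5}; col 3 has {1,2,3,4,5}; box has {1,2,3,4,5} → only 6 remains.
(1,2) = 1: row 1 has {2,3,4,5,6}; col 2 has {2,3,4,5,6}; box has {2,3,4,5,6} → only 1 remains.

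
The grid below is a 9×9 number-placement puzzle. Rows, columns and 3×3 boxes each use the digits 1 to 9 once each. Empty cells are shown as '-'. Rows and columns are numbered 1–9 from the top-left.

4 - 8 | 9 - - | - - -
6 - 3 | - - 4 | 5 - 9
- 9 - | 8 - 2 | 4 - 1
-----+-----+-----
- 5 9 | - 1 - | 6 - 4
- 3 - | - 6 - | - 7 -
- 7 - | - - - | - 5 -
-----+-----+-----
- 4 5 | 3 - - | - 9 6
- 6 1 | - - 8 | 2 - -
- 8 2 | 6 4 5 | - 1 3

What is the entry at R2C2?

R2C5 = 7 (sole candidate).
R3C3 = 7 (sole candidate).
R5C3 = 4 (sole candidate).
R5C6 = 9 (sole candidate).
R6C3 = 6 (sole candidate).
R6C6 = 3 (sole candidate).
R7C1 = 7 (sole candidate).
R7C5 = 2 (sole candidate).
R7C6 = 1 (sole candidate).
R7C7 = 8 (sole candidate).
R8C4 = 7 (sole candidate).
R8C5 = 9 (sole candidate).
R8C8 = 4 (sole candidate).
R8C9 = 5 (sole candidate).
R9C1 = 9 (sole candidate).
R9C7 = 7 (sole candidate).
R1C6 = 6 (sole candidate).
R1C7 = 3 (sole candidate).
R1C8 = 2 (sole candidate).
R1C9 = 7 (sole candidate).
R2C4 = 1 (sole candidate).
R2C8 = 8 (sole candidate).
R3C1 = 5 (sole candidate).
R3C5 = 3 (sole candidate).
R3C8 = 6 (sole candidate).
R4C4 = 2 (sole candidate).
R4C6 = 7 (sole candidate).
R4C8 = 3 (sole candidate).
R5C4 = 5 (sole candidate).
R5C7 = 1 (sole candidate).
R6C4 = 4 (sole candidate).
R6C5 = 8 (sole candidate).
R6C7 = 9 (sole candidate).
R6C9 = 2 (sole candidate).
R8C1 = 3 (sole candidate).
R1C2 = 1 (sole candidate).
R1C5 = 5 (sole candidate).
R2C2 = 2: row 2 has {1,3,4,5,6,7,8,9}; col 2 has {1,3,4,5,6,7,8,9}; box has {1,3,4,5,6,7,8,9} → only 2 remains.

2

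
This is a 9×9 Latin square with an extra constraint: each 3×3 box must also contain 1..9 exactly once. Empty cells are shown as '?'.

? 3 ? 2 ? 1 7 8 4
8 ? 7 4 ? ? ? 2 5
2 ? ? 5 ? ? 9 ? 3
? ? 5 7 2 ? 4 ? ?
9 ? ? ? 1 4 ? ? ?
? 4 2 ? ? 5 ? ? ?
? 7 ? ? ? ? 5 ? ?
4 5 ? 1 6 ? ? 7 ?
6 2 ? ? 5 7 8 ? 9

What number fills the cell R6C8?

R1C1 = 5: row 1 has {1,2,3,4,7,8}; col 1 has {2,4,6,8,9}; box has {2,3,7,8} → only 5 remains.
R1C5 = 9: row 1 has {1,2,3,4,5,7,8}; col 5 has {1,2,5,6}; box has {1,2,4,5} → only 9 remains.
R2C5 = 3: row 2 has {2,4,5,7,8}; col 5 has {1,2,5,6,9}; box has {1,2,4,5,9} → only 3 remains.
R2C6 = 6: row 2 has {2,3,4,5,7,8}; col 6 has {1,4,5,7}; box has {1,2,3,4,5,9} → only 6 remains.
R2C7 = 1: row 2 has {2,3,4,5,6,7,8}; col 7 has {4,5,7,8,9}; box has {2,3,4,5,7,8,9} → only 1 remains.
R3C6 = 8: row 3 has {2,3,5,9}; col 6 has {1,4,5,6,7}; box has {1,2,3,4,5,6,9} → only 8 remains.
R3C8 = 6: row 3 has {2,3,5,8,9}; col 8 has {2,7,8}; box has {1,2,3,4,5,7,8,9} → only 6 remains.
R6C5 = 8: row 6 has {2,4,5}; col 5 has {1,2,3,5,6,9}; box has {1,2,4,5,7} → only 8 remains.
R7C5 = 4: row 7 has {5,7}; col 5 has {1,2,3,5,6,8,9}; box has {1,5,6,7} → only 4 remains.
R8C9 = 2: row 8 has {1,4,5,6,7}; col 9 has {3,4,5,9}; box has {5,7,8,9} → only 2 remains.
R9C4 = 3: row 9 has {2,5,6,7,8,9}; col 4 has {1,2,4,5,7}; box has {1,4,5,6,7} → only 3 remains.
R1C3 = 6: row 1 has {1,2,3,4,5,7,8,9}; col 3 has {2,5,7}; box has {2,3,5,7,8} → only 6 remains.
R2C2 = 9: row 2 has {1,2,3,4,5,6,7,8}; col 2 has {2,3,4,5,7}; box has {2,3,5,6,7,8} → only 9 remains.
R3C2 = 1: row 3 has {2,3,5,6,8,9}; col 2 has {2,3,4,5,7,9}; box has {2,3,5,6,7,8,9} → only 1 remains.
R3C3 = 4: row 3 has {1,2,3,5,6,8,9}; col 3 has {2,5,6,7}; box has {1,2,3,5,6,7,8,9} → only 4 remains.
R3C5 = 7: row 3 has {1,2,3,4,5,6,8,9}; col 5 has {1,2,3,4,5,6,8,9}; box has {1,2,3,4,5,6,8,9} → only 7 remains.
R5C4 = 6: row 5 has {1,4,9}; col 4 has {1,2,3,4,5,7}; box has {1,2,4,5,7,8} → only 6 remains.
R6C4 = 9: row 6 has {2,4,5,8}; col 4 has {1,2,3,4,5,6,7}; box has {1,2,4,5,6,7,8} → only 9 remains.
R7C4 = 8: row 7 has {4,5,7}; col 4 has {1,2,3,4,5,6,7,9}; box has {1,3,4,5,6,7} → only 8 remains.
R8C6 = 9: row 8 has {1,2,4,5,6,7}; col 6 has {1,4,5,6,7,8}; box has {1,3,4,5,6,7,8} → only 9 remains.
R8C7 = 3: row 8 has {1,2,4,5,6,7,9}; col 7 has {1,4,5,7,8,9}; box has {2,5,7,8,9} → only 3 remains.
R9C3 = 1: row 9 has {2,3,5,6,7,8,9}; col 3 has {2,4,5,6,7}; box has {2,4,5,6,7} → only 1 remains.
R9C8 = 4: row 9 has {1,2,3,5,6,7,8,9}; col 8 has {2,6,7,8}; box has {2,3,5,7,8,9} → only 4 remains.
R4C6 = 3: row 4 has {2,4,5,7}; col 6 has {1,4,5,6,7,8,9}; box has {1,2,4,5,6,7,8,9} → only 3 remains.
R5C2 = 8: row 5 has {1,4,6,9}; col 2 has {1,2,3,4,5,7,9}; box has {2,4,5,9} → only 8 remains.
R5C3 = 3: row 5 has {1,4,6,8,9}; col 3 has {1,2,4,5,6,7}; box has {2,4,5,8,9} → only 3 remains.
R5C7 = 2: row 5 has {1,3,4,6,8,9}; col 7 has {1,3,4,5,7,8,9}; box has {4} → only 2 remains.
R5C8 = 5: row 5 has {1,2,3,4,6,8,9}; col 8 has {2,4,6,7,8}; box has {2,4} → only 5 remains.
R5C9 = 7: row 5 has {1,2,3,4,5,6,8,9}; col 9 has {2,3,4,5,9}; box has {2,4,5} → only 7 remains.
R6C7 = 6: row 6 has {2,4,5,8,9}; col 7 has {1,2,3,4,5,7,8,9}; box has {2,4,5,7} → only 6 remains.
R6C9 = 1: row 6 has {2,4,5,6,8,9}; col 9 has {2,3,4,5,7,9}; box has {2,4,5,6,7} → only 1 remains.
R7C1 = 3: row 7 has {4,5,7,8}; col 1 has {2,4,5,6,8,9}; box has {1,2,4,5,6,7} → only 3 remains.
R7C3 = 9: row 7 has {3,4,5,7,8}; col 3 has {1,2,3,4,5,6,7}; box has {1,2,3,4,5,6,7} → only 9 remains.
R7C6 = 2: row 7 has {3,4,5,7,8,9}; col 6 has {1,3,4,5,6,7,8,9}; box has {1,3,4,5,6,7,8,9} → only 2 remains.
R7C8 = 1: row 7 has {2,3,4,5,7,8,9}; col 8 has {2,4,5,6,7,8}; box has {2,3,4,5,7,8,9} → only 1 remains.
R7C9 = 6: row 7 has {1,2,3,4,5,7,8,9}; col 9 has {1,2,3,4,5,7,9}; box has {1,2,3,4,5,7,8,9} → only 6 remains.
R8C3 = 8: row 8 has {1,2,3,4,5,6,7,9}; col 3 has {1,2,3,4,5,6,7,9}; box has {1,2,3,4,5,6,7,9} → only 8 remains.
R4C1 = 1: row 4 has {2,3,4,5,7}; col 1 has {2,3,4,5,6,8,9}; box has {2,3,4,5,8,9} → only 1 remains.
R4C2 = 6: row 4 has {1,2,3,4,5,7}; col 2 has {1,2,3,4,5,7,8,9}; box has {1,2,3,4,5,8,9} → only 6 remains.
R4C8 = 9: row 4 has {1,2,3,4,5,6,7}; col 8 has {1,2,4,5,6,7,8}; box has {1,2,4,5,6,7} → only 9 remains.
R4C9 = 8: row 4 has {1,2,3,4,5,6,7,9}; col 9 has {1,2,3,4,5,6,7,9}; box has {1,2,4,5,6,7,9} → only 8 remains.
R6C1 = 7: row 6 has {1,2,4,5,6,8,9}; col 1 has {1,2,3,4,5,6,8,9}; box has {1,2,3,4,5,6,8,9} → only 7 remains.
R6C8 = 3: row 6 has {1,2,4,5,6,7,8,9}; col 8 has {1,2,4,5,6,7,8,9}; box has {1,2,4,5,6,7,8,9} → only 3 remains.

3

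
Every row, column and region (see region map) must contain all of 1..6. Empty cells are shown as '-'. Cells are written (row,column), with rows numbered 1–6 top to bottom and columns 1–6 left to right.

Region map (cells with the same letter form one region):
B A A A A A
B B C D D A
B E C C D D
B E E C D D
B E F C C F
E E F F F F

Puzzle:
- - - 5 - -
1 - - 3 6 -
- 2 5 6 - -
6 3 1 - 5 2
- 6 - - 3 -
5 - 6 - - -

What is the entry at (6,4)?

2

(2,6) = 4 (sole candidate).
(3,6) = 1 (sole candidate).
(4,4) = 4 (sole candidate).
(5,6) = 5 (sole candidate).
(6,2) = 4 (sole candidate).
(6,6) = 3 (sole candidate).
(1,2) = 1 (sole candidate).
(1,5) = 2 (sole candidate).
(1,6) = 6 (sole candidate).
(2,2) = 5 (sole candidate).
(2,3) = 2 (sole candidate).
(3,5) = 4 (sole candidate).
(5,3) = 4 (sole candidate).
(5,4) = 1 (sole candidate).
(6,4) = 2: row 6 has {3,4,5,6}; col 4 has {1,3,4,5,6}; region has {3,4,5,6} → only 2 remains.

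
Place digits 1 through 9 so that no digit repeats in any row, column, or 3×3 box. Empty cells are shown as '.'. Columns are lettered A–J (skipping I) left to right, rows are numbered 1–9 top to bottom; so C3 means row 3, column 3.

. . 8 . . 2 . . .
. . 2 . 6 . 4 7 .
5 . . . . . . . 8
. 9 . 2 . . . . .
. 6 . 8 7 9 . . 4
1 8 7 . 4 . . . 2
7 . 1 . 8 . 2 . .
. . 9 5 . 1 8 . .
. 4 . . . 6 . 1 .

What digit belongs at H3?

F2 = 8: in row 2, 8 can only go here (every other open cell in that row sees an 8).
J2 = 5: in row 2, 5 can only go here (every other open cell in that row sees a 5).
E1 = 5: in row 1, 5 can only go here (every other open cell in that row sees a 5).
H3 = 2: in row 3, 2 can only go here (every other open cell in that row sees a 2).

2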